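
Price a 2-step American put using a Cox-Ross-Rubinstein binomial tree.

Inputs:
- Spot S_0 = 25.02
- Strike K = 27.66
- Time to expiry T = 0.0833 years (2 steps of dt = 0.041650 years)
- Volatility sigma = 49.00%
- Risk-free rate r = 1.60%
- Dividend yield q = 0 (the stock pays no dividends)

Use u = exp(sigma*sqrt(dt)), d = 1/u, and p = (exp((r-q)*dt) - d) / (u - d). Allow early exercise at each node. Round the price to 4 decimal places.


dt = T/N = 0.041650
u = exp(sigma*sqrt(dt)) = 1.105172; d = 1/u = 0.904837
p = (exp((r-q)*dt) - d) / (u - d) = 0.478348
Discount per step: exp(-r*dt) = 0.999334
Stock lattice S(k, i) with i counting down-moves:
  k=0: S(0,0) = 25.0200
  k=1: S(1,0) = 27.6514; S(1,1) = 22.6390
  k=2: S(2,0) = 30.5595; S(2,1) = 25.0200; S(2,2) = 20.4846
Terminal payoffs V(N, i) = max(K - S_T, 0):
  V(2,0) = 0.000000; V(2,1) = 2.640000; V(2,2) = 7.175390
Backward induction: V(k, i) = exp(-r*dt) * [p * V(k+1, i) + (1-p) * V(k+1, i+1)]; then take max(V_cont, immediate exercise) for American.
  V(1,0) = exp(-r*dt) * [p*0.000000 + (1-p)*2.640000] = 1.376243; exercise = 0.008601; V(1,0) = max -> 1.376243
  V(1,1) = exp(-r*dt) * [p*2.640000 + (1-p)*7.175390] = 5.002560; exercise = 5.020986; V(1,1) = max -> 5.020986
  V(0,0) = exp(-r*dt) * [p*1.376243 + (1-p)*5.020986] = 3.275347; exercise = 2.640000; V(0,0) = max -> 3.275347

Answer: Price = V(0,0) = 3.2753


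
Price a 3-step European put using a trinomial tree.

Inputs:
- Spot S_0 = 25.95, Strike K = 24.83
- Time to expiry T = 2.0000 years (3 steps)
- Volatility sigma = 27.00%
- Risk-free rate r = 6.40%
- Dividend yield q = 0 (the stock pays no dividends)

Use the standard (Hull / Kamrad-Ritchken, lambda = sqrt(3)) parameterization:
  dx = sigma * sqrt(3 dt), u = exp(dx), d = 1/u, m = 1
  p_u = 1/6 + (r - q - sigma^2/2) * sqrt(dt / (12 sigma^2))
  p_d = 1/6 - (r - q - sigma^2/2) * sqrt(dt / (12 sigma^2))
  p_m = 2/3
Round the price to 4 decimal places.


Answer: Price = V(0,0) = 1.7617

Derivation:
dt = T/N = 0.666667; dx = sigma*sqrt(3*dt) = 0.381838
u = exp(dx) = 1.464974; d = 1/u = 0.682606
p_u = 0.190717, p_m = 0.666667, p_d = 0.142616
Discount per step: exp(-r*dt) = 0.958231
Stock lattice S(k, j) with j the centered position index:
  k=0: S(0,+0) = 25.9500
  k=1: S(1,-1) = 17.7136; S(1,+0) = 25.9500; S(1,+1) = 38.0161
  k=2: S(2,-2) = 12.0914; S(2,-1) = 17.7136; S(2,+0) = 25.9500; S(2,+1) = 38.0161; S(2,+2) = 55.6926
  k=3: S(3,-3) = 8.2537; S(3,-2) = 12.0914; S(3,-1) = 17.7136; S(3,+0) = 25.9500; S(3,+1) = 38.0161; S(3,+2) = 55.6926; S(3,+3) = 81.5882
Terminal payoffs V(N, j) = max(K - S_T, 0):
  V(3,-3) = 16.576324; V(3,-2) = 12.738578; V(3,-1) = 7.116378; V(3,+0) = 0.000000; V(3,+1) = 0.000000; V(3,+2) = 0.000000; V(3,+3) = 0.000000
Backward induction: V(k, j) = exp(-r*dt) * [p_u * V(k+1, j+1) + p_m * V(k+1, j) + p_d * V(k+1, j-1)]
  V(2,-2) = exp(-r*dt) * [p_u*7.116378 + p_m*12.738578 + p_d*16.576324] = 11.703499
  V(2,-1) = exp(-r*dt) * [p_u*0.000000 + p_m*7.116378 + p_d*12.738578] = 6.286934
  V(2,+0) = exp(-r*dt) * [p_u*0.000000 + p_m*0.000000 + p_d*7.116378] = 0.972519
  V(2,+1) = exp(-r*dt) * [p_u*0.000000 + p_m*0.000000 + p_d*0.000000] = 0.000000
  V(2,+2) = exp(-r*dt) * [p_u*0.000000 + p_m*0.000000 + p_d*0.000000] = 0.000000
  V(1,-1) = exp(-r*dt) * [p_u*0.972519 + p_m*6.286934 + p_d*11.703499] = 5.793343
  V(1,+0) = exp(-r*dt) * [p_u*0.000000 + p_m*0.972519 + p_d*6.286934] = 1.480433
  V(1,+1) = exp(-r*dt) * [p_u*0.000000 + p_m*0.000000 + p_d*0.972519] = 0.132904
  V(0,+0) = exp(-r*dt) * [p_u*0.132904 + p_m*1.480433 + p_d*5.793343] = 1.761734


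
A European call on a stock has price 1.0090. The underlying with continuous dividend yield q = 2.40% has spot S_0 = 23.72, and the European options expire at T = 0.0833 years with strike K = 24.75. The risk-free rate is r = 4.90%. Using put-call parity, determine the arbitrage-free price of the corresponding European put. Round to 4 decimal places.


Answer: Put price = 1.9856

Derivation:
Put-call parity: C - P = S_0 * exp(-qT) - K * exp(-rT).
S_0 * exp(-qT) = 23.7200 * 0.99800280 = 23.67262635
K * exp(-rT) = 24.7500 * 0.99592662 = 24.64918382
P = C - S*exp(-qT) + K*exp(-rT)
P = 1.0090 - 23.67262635 + 24.64918382 = 1.9856


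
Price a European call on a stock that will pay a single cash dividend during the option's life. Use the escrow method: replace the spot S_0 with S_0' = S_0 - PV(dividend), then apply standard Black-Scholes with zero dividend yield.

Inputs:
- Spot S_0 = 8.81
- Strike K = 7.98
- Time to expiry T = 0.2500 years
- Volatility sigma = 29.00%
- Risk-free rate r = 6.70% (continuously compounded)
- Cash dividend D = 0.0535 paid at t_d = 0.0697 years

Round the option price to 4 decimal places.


Answer: Price = 1.0651

Derivation:
PV(D) = D * exp(-r * t_d) = 0.0535 * 0.99534099 = 0.05325074
S_0' = S_0 - PV(D) = 8.8100 - 0.05325074 = 8.75674926
d1 = (ln(S_0'/K) + (r + sigma^2/2)*T) / (sigma*sqrt(T)) = 0.82861266
d2 = d1 - sigma*sqrt(T) = 0.68361266
exp(-rT) = 0.98338950
N(d1) = 0.79633819; N(d2) = 0.75289010
C = S_0' * N(d1) - K * exp(-rT) * N(d2) = 8.75674926 * 0.79633819 - 7.9800 * 0.98338950 * 0.75289010 = 1.0651


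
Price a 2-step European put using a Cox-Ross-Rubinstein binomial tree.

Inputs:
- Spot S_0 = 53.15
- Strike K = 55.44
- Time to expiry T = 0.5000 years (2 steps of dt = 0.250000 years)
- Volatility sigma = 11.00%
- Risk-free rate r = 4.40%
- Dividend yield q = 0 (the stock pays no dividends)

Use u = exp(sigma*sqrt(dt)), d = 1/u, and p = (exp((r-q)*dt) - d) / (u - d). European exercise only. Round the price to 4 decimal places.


dt = T/N = 0.250000
u = exp(sigma*sqrt(dt)) = 1.056541; d = 1/u = 0.946485
p = (exp((r-q)*dt) - d) / (u - d) = 0.586755
Discount per step: exp(-r*dt) = 0.989060
Stock lattice S(k, i) with i counting down-moves:
  k=0: S(0,0) = 53.1500
  k=1: S(1,0) = 56.1551; S(1,1) = 50.3057
  k=2: S(2,0) = 59.3302; S(2,1) = 53.1500; S(2,2) = 47.6136
Terminal payoffs V(N, i) = max(K - S_T, 0):
  V(2,0) = 0.000000; V(2,1) = 2.290000; V(2,2) = 7.826416
Backward induction: V(k, i) = exp(-r*dt) * [p * V(k+1, i) + (1-p) * V(k+1, i+1)].
  V(1,0) = exp(-r*dt) * [p*0.000000 + (1-p)*2.290000] = 0.935979
  V(1,1) = exp(-r*dt) * [p*2.290000 + (1-p)*7.826416] = 4.527816
  V(0,0) = exp(-r*dt) * [p*0.935979 + (1-p)*4.527816] = 2.393811

Answer: Price = V(0,0) = 2.3938


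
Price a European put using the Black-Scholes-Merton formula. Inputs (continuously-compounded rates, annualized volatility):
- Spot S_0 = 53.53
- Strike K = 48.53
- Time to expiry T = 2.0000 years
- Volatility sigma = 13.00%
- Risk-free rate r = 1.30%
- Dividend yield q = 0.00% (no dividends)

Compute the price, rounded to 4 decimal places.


d1 = (ln(S/K) + (r - q + 0.5*sigma^2) * T) / (sigma * sqrt(T)) = 0.76672176
d2 = d1 - sigma * sqrt(T) = 0.58287400
exp(-rT) = 0.97433509; exp(-qT) = 1.00000000
P = K * exp(-rT) * N(-d2) - S_0 * exp(-qT) * N(-d1)
N(-d1) = 0.22162348; N(-d2) = 0.27998906
P = 48.5300 * 0.97433509 * 0.27998906 - 53.5300 * 1.00000000 * 0.22162348 = 1.3756

Answer: Price = 1.3756


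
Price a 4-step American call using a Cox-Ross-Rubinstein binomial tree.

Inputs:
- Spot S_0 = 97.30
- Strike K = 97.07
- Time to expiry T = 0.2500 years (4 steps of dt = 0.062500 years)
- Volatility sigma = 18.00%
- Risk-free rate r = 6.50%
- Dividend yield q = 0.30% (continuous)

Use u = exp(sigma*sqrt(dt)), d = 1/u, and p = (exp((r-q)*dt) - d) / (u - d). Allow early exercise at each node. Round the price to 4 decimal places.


dt = T/N = 0.062500
u = exp(sigma*sqrt(dt)) = 1.046028; d = 1/u = 0.955997
p = (exp((r-q)*dt) - d) / (u - d) = 0.531876
Discount per step: exp(-r*dt) = 0.995946
Stock lattice S(k, i) with i counting down-moves:
  k=0: S(0,0) = 97.3000
  k=1: S(1,0) = 101.7785; S(1,1) = 93.0186
  k=2: S(2,0) = 106.4632; S(2,1) = 97.3000; S(2,2) = 88.9255
  k=3: S(3,0) = 111.3634; S(3,1) = 101.7785; S(3,2) = 93.0186; S(3,3) = 85.0126
  k=4: S(4,0) = 116.4892; S(4,1) = 106.4632; S(4,2) = 97.3000; S(4,3) = 88.9255; S(4,4) = 81.2718
Terminal payoffs V(N, i) = max(S_T - K, 0):
  V(4,0) = 19.419249; V(4,1) = 9.393158; V(4,2) = 0.230000; V(4,3) = 0.000000; V(4,4) = 0.000000
Backward induction: V(k, i) = exp(-r*dt) * [p * V(k+1, i) + (1-p) * V(k+1, i+1)]; then take max(V_cont, immediate exercise) for American.
  V(3,0) = exp(-r*dt) * [p*19.419249 + (1-p)*9.393158] = 14.666097; exercise = 14.293429; V(3,0) = max -> 14.666097
  V(3,1) = exp(-r*dt) * [p*9.393158 + (1-p)*0.230000] = 5.082976; exercise = 4.708511; V(3,1) = max -> 5.082976
  V(3,2) = exp(-r*dt) * [p*0.230000 + (1-p)*0.000000] = 0.121836; exercise = 0.000000; V(3,2) = max -> 0.121836
  V(3,3) = exp(-r*dt) * [p*0.000000 + (1-p)*0.000000] = 0.000000; exercise = 0.000000; V(3,3) = max -> 0.000000
  V(2,0) = exp(-r*dt) * [p*14.666097 + (1-p)*5.082976] = 10.138740; exercise = 9.393158; V(2,0) = max -> 10.138740
  V(2,1) = exp(-r*dt) * [p*5.082976 + (1-p)*0.121836] = 2.749357; exercise = 0.230000; V(2,1) = max -> 2.749357
  V(2,2) = exp(-r*dt) * [p*0.121836 + (1-p)*0.000000] = 0.064539; exercise = 0.000000; V(2,2) = max -> 0.064539
  V(1,0) = exp(-r*dt) * [p*10.138740 + (1-p)*2.749357] = 6.652515; exercise = 4.708511; V(1,0) = max -> 6.652515
  V(1,1) = exp(-r*dt) * [p*2.749357 + (1-p)*0.064539] = 1.486479; exercise = 0.000000; V(1,1) = max -> 1.486479
  V(0,0) = exp(-r*dt) * [p*6.652515 + (1-p)*1.486479] = 4.217005; exercise = 0.230000; V(0,0) = max -> 4.217005

Answer: Price = V(0,0) = 4.2170


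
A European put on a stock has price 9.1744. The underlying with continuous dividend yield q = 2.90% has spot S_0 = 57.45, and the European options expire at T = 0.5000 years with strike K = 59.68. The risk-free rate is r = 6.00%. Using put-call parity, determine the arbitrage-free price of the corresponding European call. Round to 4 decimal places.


Put-call parity: C - P = S_0 * exp(-qT) - K * exp(-rT).
S_0 * exp(-qT) = 57.4500 * 0.98560462 = 56.62298535
K * exp(-rT) = 59.6800 * 0.97044553 = 57.91618944
C = P + S*exp(-qT) - K*exp(-rT)
C = 9.1744 + 56.62298535 - 57.91618944 = 7.8812

Answer: Call price = 7.8812


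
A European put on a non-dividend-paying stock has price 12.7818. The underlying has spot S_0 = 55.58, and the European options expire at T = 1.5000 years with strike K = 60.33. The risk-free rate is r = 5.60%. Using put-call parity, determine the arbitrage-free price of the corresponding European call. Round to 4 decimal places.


Answer: Call price = 12.8925

Derivation:
Put-call parity: C - P = S_0 * exp(-qT) - K * exp(-rT).
S_0 * exp(-qT) = 55.5800 * 1.00000000 = 55.58000000
K * exp(-rT) = 60.3300 * 0.91943126 = 55.46928768
C = P + S*exp(-qT) - K*exp(-rT)
C = 12.7818 + 55.58000000 - 55.46928768 = 12.8925


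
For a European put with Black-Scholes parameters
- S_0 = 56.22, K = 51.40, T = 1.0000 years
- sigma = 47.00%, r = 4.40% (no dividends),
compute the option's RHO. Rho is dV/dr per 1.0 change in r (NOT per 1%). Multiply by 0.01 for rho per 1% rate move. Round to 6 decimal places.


Answer: Rho = -23.626139

Derivation:
d1 = 0.5193284958; d2 = 0.0493284958
phi(d1) = 0.3486141428; exp(-qT) = 1.0000000000; exp(-rT) = 0.9569539575
N(-d2) = 0.4803287554
Rho = -K*T*exp(-rT)*N(-d2) = -51.4000 * 1.0000 * 0.9569539575 * 0.4803287554 = -23.626139


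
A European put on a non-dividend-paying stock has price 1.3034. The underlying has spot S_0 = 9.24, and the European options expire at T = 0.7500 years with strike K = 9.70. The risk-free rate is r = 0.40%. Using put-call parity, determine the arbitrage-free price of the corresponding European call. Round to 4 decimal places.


Answer: Call price = 0.8725

Derivation:
Put-call parity: C - P = S_0 * exp(-qT) - K * exp(-rT).
S_0 * exp(-qT) = 9.2400 * 1.00000000 = 9.24000000
K * exp(-rT) = 9.7000 * 0.99700450 = 9.67094361
C = P + S*exp(-qT) - K*exp(-rT)
C = 1.3034 + 9.24000000 - 9.67094361 = 0.8725


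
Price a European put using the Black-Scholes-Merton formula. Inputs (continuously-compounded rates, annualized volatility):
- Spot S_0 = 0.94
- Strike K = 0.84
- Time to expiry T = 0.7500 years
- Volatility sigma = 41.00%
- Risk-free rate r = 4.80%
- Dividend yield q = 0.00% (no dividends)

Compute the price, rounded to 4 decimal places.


Answer: Price = 0.0690

Derivation:
d1 = (ln(S/K) + (r - q + 0.5*sigma^2) * T) / (sigma * sqrt(T)) = 0.59570010
d2 = d1 - sigma * sqrt(T) = 0.24062969
exp(-rT) = 0.96464029; exp(-qT) = 1.00000000
P = K * exp(-rT) * N(-d2) - S_0 * exp(-qT) * N(-d1)
N(-d1) = 0.27568779; N(-d2) = 0.40492107
P = 0.8400 * 0.96464029 * 0.40492107 - 0.9400 * 1.00000000 * 0.27568779 = 0.0690


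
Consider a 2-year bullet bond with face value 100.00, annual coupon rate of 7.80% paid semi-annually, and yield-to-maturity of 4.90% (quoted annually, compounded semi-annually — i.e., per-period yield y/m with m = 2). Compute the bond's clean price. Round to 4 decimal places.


Answer: Price = 105.4614

Derivation:
Coupon per period c = face * coupon_rate / m = 3.900000
Periods per year m = 2; per-period yield y/m = 0.024500
Number of cashflows N = 4
Cashflows (t years, CF_t, discount factor 1/(1+y/m)^(m*t), PV):
  t = 0.5000: CF_t = 3.900000, DF = 0.976086, PV = 3.806735
  t = 1.0000: CF_t = 3.900000, DF = 0.952744, PV = 3.715700
  t = 1.5000: CF_t = 3.900000, DF = 0.929960, PV = 3.626843
  t = 2.0000: CF_t = 103.900000, DF = 0.907721, PV = 94.312161
Price P = sum_t PV_t = 105.461439


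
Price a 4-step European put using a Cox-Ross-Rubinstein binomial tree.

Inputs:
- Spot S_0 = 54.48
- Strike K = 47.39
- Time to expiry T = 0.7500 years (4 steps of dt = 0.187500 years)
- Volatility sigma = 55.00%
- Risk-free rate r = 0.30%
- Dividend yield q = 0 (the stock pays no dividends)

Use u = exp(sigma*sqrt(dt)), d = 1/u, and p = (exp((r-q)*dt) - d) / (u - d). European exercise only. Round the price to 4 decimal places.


dt = T/N = 0.187500
u = exp(sigma*sqrt(dt)) = 1.268908; d = 1/u = 0.788079
p = (exp((r-q)*dt) - d) / (u - d) = 0.441911
Discount per step: exp(-r*dt) = 0.999438
Stock lattice S(k, i) with i counting down-moves:
  k=0: S(0,0) = 54.4800
  k=1: S(1,0) = 69.1301; S(1,1) = 42.9345
  k=2: S(2,0) = 87.7198; S(2,1) = 54.4800; S(2,2) = 33.8358
  k=3: S(3,0) = 111.3084; S(3,1) = 69.1301; S(3,2) = 42.9345; S(3,3) = 26.6653
  k=4: S(4,0) = 141.2401; S(4,1) = 87.7198; S(4,2) = 54.4800; S(4,3) = 33.8358; S(4,4) = 21.0144
Terminal payoffs V(N, i) = max(K - S_T, 0):
  V(4,0) = 0.000000; V(4,1) = 0.000000; V(4,2) = 0.000000; V(4,3) = 13.554191; V(4,4) = 26.375646
Backward induction: V(k, i) = exp(-r*dt) * [p * V(k+1, i) + (1-p) * V(k+1, i+1)].
  V(3,0) = exp(-r*dt) * [p*0.000000 + (1-p)*0.000000] = 0.000000
  V(3,1) = exp(-r*dt) * [p*0.000000 + (1-p)*0.000000] = 0.000000
  V(3,2) = exp(-r*dt) * [p*0.000000 + (1-p)*13.554191] = 7.560194
  V(3,3) = exp(-r*dt) * [p*13.554191 + (1-p)*26.375646] = 20.698061
  V(2,0) = exp(-r*dt) * [p*0.000000 + (1-p)*0.000000] = 0.000000
  V(2,1) = exp(-r*dt) * [p*0.000000 + (1-p)*7.560194] = 4.216890
  V(2,2) = exp(-r*dt) * [p*7.560194 + (1-p)*20.698061] = 14.883922
  V(1,0) = exp(-r*dt) * [p*0.000000 + (1-p)*4.216890] = 2.352078
  V(1,1) = exp(-r*dt) * [p*4.216890 + (1-p)*14.883922] = 10.164327
  V(0,0) = exp(-r*dt) * [p*2.352078 + (1-p)*10.164327] = 6.708235

Answer: Price = V(0,0) = 6.7082


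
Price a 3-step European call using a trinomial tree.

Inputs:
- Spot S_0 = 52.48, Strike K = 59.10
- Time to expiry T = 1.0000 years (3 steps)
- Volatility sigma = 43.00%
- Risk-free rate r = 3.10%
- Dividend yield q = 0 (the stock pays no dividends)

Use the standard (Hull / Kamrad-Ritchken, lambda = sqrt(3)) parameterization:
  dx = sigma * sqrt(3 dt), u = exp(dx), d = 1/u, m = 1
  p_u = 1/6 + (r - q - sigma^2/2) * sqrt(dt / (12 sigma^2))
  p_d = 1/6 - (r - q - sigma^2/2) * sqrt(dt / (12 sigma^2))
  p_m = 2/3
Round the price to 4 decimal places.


dt = T/N = 0.333333; dx = sigma*sqrt(3*dt) = 0.430000
u = exp(dx) = 1.537258; d = 1/u = 0.650509
p_u = 0.142849, p_m = 0.666667, p_d = 0.190484
Discount per step: exp(-r*dt) = 0.989720
Stock lattice S(k, j) with j the centered position index:
  k=0: S(0,+0) = 52.4800
  k=1: S(1,-1) = 34.1387; S(1,+0) = 52.4800; S(1,+1) = 80.6753
  k=2: S(2,-2) = 22.2075; S(2,-1) = 34.1387; S(2,+0) = 52.4800; S(2,+1) = 80.6753; S(2,+2) = 124.0187
  k=3: S(3,-3) = 14.4462; S(3,-2) = 22.2075; S(3,-1) = 34.1387; S(3,+0) = 52.4800; S(3,+1) = 80.6753; S(3,+2) = 124.0187; S(3,+3) = 190.6486
Terminal payoffs V(N, j) = max(S_T - K, 0):
  V(3,-3) = 0.000000; V(3,-2) = 0.000000; V(3,-1) = 0.000000; V(3,+0) = 0.000000; V(3,+1) = 21.575275; V(3,+2) = 64.918673; V(3,+3) = 131.548638
Backward induction: V(k, j) = exp(-r*dt) * [p_u * V(k+1, j+1) + p_m * V(k+1, j) + p_d * V(k+1, j-1)]
  V(2,-2) = exp(-r*dt) * [p_u*0.000000 + p_m*0.000000 + p_d*0.000000] = 0.000000
  V(2,-1) = exp(-r*dt) * [p_u*0.000000 + p_m*0.000000 + p_d*0.000000] = 0.000000
  V(2,+0) = exp(-r*dt) * [p_u*21.575275 + p_m*0.000000 + p_d*0.000000] = 3.050320
  V(2,+1) = exp(-r*dt) * [p_u*64.918673 + p_m*21.575275 + p_d*0.000000] = 23.413876
  V(2,+2) = exp(-r*dt) * [p_u*131.548638 + p_m*64.918673 + p_d*21.575275] = 65.500097
  V(1,-1) = exp(-r*dt) * [p_u*3.050320 + p_m*0.000000 + p_d*0.000000] = 0.431255
  V(1,+0) = exp(-r*dt) * [p_u*23.413876 + p_m*3.050320 + p_d*0.000000] = 5.322903
  V(1,+1) = exp(-r*dt) * [p_u*65.500097 + p_m*23.413876 + p_d*3.050320] = 25.284276
  V(0,+0) = exp(-r*dt) * [p_u*25.284276 + p_m*5.322903 + p_d*0.431255] = 7.168124

Answer: Price = V(0,0) = 7.1681


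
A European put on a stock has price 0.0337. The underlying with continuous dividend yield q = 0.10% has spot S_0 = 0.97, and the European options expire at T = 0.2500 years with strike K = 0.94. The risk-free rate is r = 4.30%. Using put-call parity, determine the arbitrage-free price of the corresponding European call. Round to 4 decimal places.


Answer: Call price = 0.0735

Derivation:
Put-call parity: C - P = S_0 * exp(-qT) - K * exp(-rT).
S_0 * exp(-qT) = 0.9700 * 0.99975003 = 0.96975753
K * exp(-rT) = 0.9400 * 0.98930757 = 0.92994912
C = P + S*exp(-qT) - K*exp(-rT)
C = 0.0337 + 0.96975753 - 0.92994912 = 0.0735


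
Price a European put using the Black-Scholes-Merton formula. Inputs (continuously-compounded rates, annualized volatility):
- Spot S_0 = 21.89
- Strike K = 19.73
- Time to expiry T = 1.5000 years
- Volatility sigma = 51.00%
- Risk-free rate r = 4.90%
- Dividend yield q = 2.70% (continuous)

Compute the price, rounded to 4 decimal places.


d1 = (ln(S/K) + (r - q + 0.5*sigma^2) * T) / (sigma * sqrt(T)) = 0.53146658
d2 = d1 - sigma * sqrt(T) = -0.09315331
exp(-rT) = 0.92913615; exp(-qT) = 0.96030916
P = K * exp(-rT) * N(-d2) - S_0 * exp(-qT) * N(-d1)
N(-d1) = 0.29754775; N(-d2) = 0.53710912
P = 19.7300 * 0.92913615 * 0.53710912 - 21.8900 * 0.96030916 * 0.29754775 = 3.5914

Answer: Price = 3.5914


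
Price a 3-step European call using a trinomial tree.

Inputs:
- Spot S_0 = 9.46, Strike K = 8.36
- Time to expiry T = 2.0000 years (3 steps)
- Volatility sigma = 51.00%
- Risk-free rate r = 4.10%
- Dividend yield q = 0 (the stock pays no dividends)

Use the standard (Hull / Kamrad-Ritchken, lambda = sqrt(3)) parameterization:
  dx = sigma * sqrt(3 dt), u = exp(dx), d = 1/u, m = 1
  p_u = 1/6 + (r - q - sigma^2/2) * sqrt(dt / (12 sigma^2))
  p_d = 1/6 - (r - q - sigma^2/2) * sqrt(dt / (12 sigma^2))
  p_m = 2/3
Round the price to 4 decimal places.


Answer: Price = V(0,0) = 3.2716

Derivation:
dt = T/N = 0.666667; dx = sigma*sqrt(3*dt) = 0.721249
u = exp(dx) = 2.057001; d = 1/u = 0.486145
p_u = 0.125511, p_m = 0.666667, p_d = 0.207822
Discount per step: exp(-r*dt) = 0.973037
Stock lattice S(k, j) with j the centered position index:
  k=0: S(0,+0) = 9.4600
  k=1: S(1,-1) = 4.5989; S(1,+0) = 9.4600; S(1,+1) = 19.4592
  k=2: S(2,-2) = 2.2357; S(2,-1) = 4.5989; S(2,+0) = 9.4600; S(2,+1) = 19.4592; S(2,+2) = 40.0276
  k=3: S(3,-3) = 1.0869; S(3,-2) = 2.2357; S(3,-1) = 4.5989; S(3,+0) = 9.4600; S(3,+1) = 19.4592; S(3,+2) = 40.0276; S(3,+3) = 82.3369
Terminal payoffs V(N, j) = max(S_T - K, 0):
  V(3,-3) = 0.000000; V(3,-2) = 0.000000; V(3,-1) = 0.000000; V(3,+0) = 1.100000; V(3,+1) = 11.099226; V(3,+2) = 31.667640; V(3,+3) = 73.976881
Backward induction: V(k, j) = exp(-r*dt) * [p_u * V(k+1, j+1) + p_m * V(k+1, j) + p_d * V(k+1, j-1)]
  V(2,-2) = exp(-r*dt) * [p_u*0.000000 + p_m*0.000000 + p_d*0.000000] = 0.000000
  V(2,-1) = exp(-r*dt) * [p_u*1.100000 + p_m*0.000000 + p_d*0.000000] = 0.134340
  V(2,+0) = exp(-r*dt) * [p_u*11.099226 + p_m*1.100000 + p_d*0.000000] = 2.069076
  V(2,+1) = exp(-r*dt) * [p_u*31.667640 + p_m*11.099226 + p_d*1.100000] = 11.289886
  V(2,+2) = exp(-r*dt) * [p_u*73.976881 + p_m*31.667640 + p_d*11.099226] = 31.821566
  V(1,-1) = exp(-r*dt) * [p_u*2.069076 + p_m*0.134340 + p_d*0.000000] = 0.339835
  V(1,+0) = exp(-r*dt) * [p_u*11.289886 + p_m*2.069076 + p_d*0.134340] = 2.748157
  V(1,+1) = exp(-r*dt) * [p_u*31.821566 + p_m*11.289886 + p_d*2.069076] = 11.628329
  V(0,+0) = exp(-r*dt) * [p_u*11.628329 + p_m*2.748157 + p_d*0.339835] = 3.271560


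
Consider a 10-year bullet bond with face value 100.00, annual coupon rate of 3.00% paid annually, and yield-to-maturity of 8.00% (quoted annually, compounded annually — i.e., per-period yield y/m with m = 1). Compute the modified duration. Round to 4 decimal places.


Coupon per period c = face * coupon_rate / m = 3.000000
Periods per year m = 1; per-period yield y/m = 0.080000
Number of cashflows N = 10
Cashflows (t years, CF_t, discount factor 1/(1+y/m)^(m*t), PV):
  t = 1.0000: CF_t = 3.000000, DF = 0.925926, PV = 2.777778
  t = 2.0000: CF_t = 3.000000, DF = 0.857339, PV = 2.572016
  t = 3.0000: CF_t = 3.000000, DF = 0.793832, PV = 2.381497
  t = 4.0000: CF_t = 3.000000, DF = 0.735030, PV = 2.205090
  t = 5.0000: CF_t = 3.000000, DF = 0.680583, PV = 2.041750
  t = 6.0000: CF_t = 3.000000, DF = 0.630170, PV = 1.890509
  t = 7.0000: CF_t = 3.000000, DF = 0.583490, PV = 1.750471
  t = 8.0000: CF_t = 3.000000, DF = 0.540269, PV = 1.620807
  t = 9.0000: CF_t = 3.000000, DF = 0.500249, PV = 1.500747
  t = 10.0000: CF_t = 103.000000, DF = 0.463193, PV = 47.708929
Price P = sum_t PV_t = 66.449593
First compute Macaulay numerator sum_t t * PV_t:
  t * PV_t at t = 1.0000: 2.777778
  t * PV_t at t = 2.0000: 5.144033
  t * PV_t at t = 3.0000: 7.144490
  t * PV_t at t = 4.0000: 8.820358
  t * PV_t at t = 5.0000: 10.208748
  t * PV_t at t = 6.0000: 11.343053
  t * PV_t at t = 7.0000: 12.253298
  t * PV_t at t = 8.0000: 12.966453
  t * PV_t at t = 9.0000: 13.506722
  t * PV_t at t = 10.0000: 477.089293
Macaulay duration D = 561.254227 / 66.449593 = 8.446315
Modified duration = D / (1 + y/m) = 8.446315 / (1 + 0.080000) = 7.820662

Answer: Modified duration = 7.8207


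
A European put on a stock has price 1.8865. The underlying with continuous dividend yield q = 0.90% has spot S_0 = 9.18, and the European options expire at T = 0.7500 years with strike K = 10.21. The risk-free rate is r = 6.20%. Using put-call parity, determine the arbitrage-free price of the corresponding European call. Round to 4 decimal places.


Answer: Call price = 1.2586

Derivation:
Put-call parity: C - P = S_0 * exp(-qT) - K * exp(-rT).
S_0 * exp(-qT) = 9.1800 * 0.99327273 = 9.11824366
K * exp(-rT) = 10.2100 * 0.95456456 = 9.74610416
C = P + S*exp(-qT) - K*exp(-rT)
C = 1.8865 + 9.11824366 - 9.74610416 = 1.2586


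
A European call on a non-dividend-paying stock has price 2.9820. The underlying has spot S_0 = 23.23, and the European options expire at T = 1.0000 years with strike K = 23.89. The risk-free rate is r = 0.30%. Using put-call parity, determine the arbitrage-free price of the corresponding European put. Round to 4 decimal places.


Put-call parity: C - P = S_0 * exp(-qT) - K * exp(-rT).
S_0 * exp(-qT) = 23.2300 * 1.00000000 = 23.23000000
K * exp(-rT) = 23.8900 * 0.99700450 = 23.81843740
P = C - S*exp(-qT) + K*exp(-rT)
P = 2.9820 - 23.23000000 + 23.81843740 = 3.5704

Answer: Put price = 3.5704


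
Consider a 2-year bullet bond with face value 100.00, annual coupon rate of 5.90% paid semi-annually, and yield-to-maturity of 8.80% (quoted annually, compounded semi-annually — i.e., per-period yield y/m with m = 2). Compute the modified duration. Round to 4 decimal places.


Answer: Modified duration = 1.8324

Derivation:
Coupon per period c = face * coupon_rate / m = 2.950000
Periods per year m = 2; per-period yield y/m = 0.044000
Number of cashflows N = 4
Cashflows (t years, CF_t, discount factor 1/(1+y/m)^(m*t), PV):
  t = 0.5000: CF_t = 2.950000, DF = 0.957854, PV = 2.825670
  t = 1.0000: CF_t = 2.950000, DF = 0.917485, PV = 2.706581
  t = 1.5000: CF_t = 2.950000, DF = 0.878817, PV = 2.592510
  t = 2.0000: CF_t = 102.950000, DF = 0.841779, PV = 86.661132
Price P = sum_t PV_t = 94.785894
First compute Macaulay numerator sum_t t * PV_t:
  t * PV_t at t = 0.5000: 1.412835
  t * PV_t at t = 1.0000: 2.706581
  t * PV_t at t = 1.5000: 3.888766
  t * PV_t at t = 2.0000: 173.322263
Macaulay duration D = 181.330445 / 94.785894 = 1.913053
Modified duration = D / (1 + y/m) = 1.913053 / (1 + 0.044000) = 1.832426


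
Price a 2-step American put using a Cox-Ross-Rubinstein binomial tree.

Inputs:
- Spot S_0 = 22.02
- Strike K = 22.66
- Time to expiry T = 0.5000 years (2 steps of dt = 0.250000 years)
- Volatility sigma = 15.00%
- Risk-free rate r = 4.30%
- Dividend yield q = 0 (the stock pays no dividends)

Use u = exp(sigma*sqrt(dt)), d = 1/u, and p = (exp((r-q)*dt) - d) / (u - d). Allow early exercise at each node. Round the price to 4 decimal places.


Answer: Price = V(0,0) = 1.1409

Derivation:
dt = T/N = 0.250000
u = exp(sigma*sqrt(dt)) = 1.077884; d = 1/u = 0.927743
p = (exp((r-q)*dt) - d) / (u - d) = 0.553245
Discount per step: exp(-r*dt) = 0.989308
Stock lattice S(k, i) with i counting down-moves:
  k=0: S(0,0) = 22.0200
  k=1: S(1,0) = 23.7350; S(1,1) = 20.4289
  k=2: S(2,0) = 25.5836; S(2,1) = 22.0200; S(2,2) = 18.9528
Terminal payoffs V(N, i) = max(K - S_T, 0):
  V(2,0) = 0.000000; V(2,1) = 0.640000; V(2,2) = 3.707210
Backward induction: V(k, i) = exp(-r*dt) * [p * V(k+1, i) + (1-p) * V(k+1, i+1)]; then take max(V_cont, immediate exercise) for American.
  V(1,0) = exp(-r*dt) * [p*0.000000 + (1-p)*0.640000] = 0.282866; exercise = 0.000000; V(1,0) = max -> 0.282866
  V(1,1) = exp(-r*dt) * [p*0.640000 + (1-p)*3.707210] = 1.988798; exercise = 2.231088; V(1,1) = max -> 2.231088
  V(0,0) = exp(-r*dt) * [p*0.282866 + (1-p)*2.231088] = 1.140914; exercise = 0.640000; V(0,0) = max -> 1.140914


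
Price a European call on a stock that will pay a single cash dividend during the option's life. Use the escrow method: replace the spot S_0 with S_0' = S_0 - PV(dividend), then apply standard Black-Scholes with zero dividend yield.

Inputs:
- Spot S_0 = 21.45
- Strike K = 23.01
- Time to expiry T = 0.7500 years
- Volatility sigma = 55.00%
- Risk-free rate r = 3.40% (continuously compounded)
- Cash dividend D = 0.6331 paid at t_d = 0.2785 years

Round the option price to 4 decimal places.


Answer: Price = 3.3157

Derivation:
PV(D) = D * exp(-r * t_d) = 0.6331 * 0.99057569 = 0.62713347
S_0' = S_0 - PV(D) = 21.4500 - 0.62713347 = 20.82286653
d1 = (ln(S_0'/K) + (r + sigma^2/2)*T) / (sigma*sqrt(T)) = 0.08200543
d2 = d1 - sigma*sqrt(T) = -0.39430854
exp(-rT) = 0.97482238
N(d1) = 0.53267880; N(d2) = 0.34667663
C = S_0' * N(d1) - K * exp(-rT) * N(d2) = 20.82286653 * 0.53267880 - 23.0100 * 0.97482238 * 0.34667663 = 3.3157


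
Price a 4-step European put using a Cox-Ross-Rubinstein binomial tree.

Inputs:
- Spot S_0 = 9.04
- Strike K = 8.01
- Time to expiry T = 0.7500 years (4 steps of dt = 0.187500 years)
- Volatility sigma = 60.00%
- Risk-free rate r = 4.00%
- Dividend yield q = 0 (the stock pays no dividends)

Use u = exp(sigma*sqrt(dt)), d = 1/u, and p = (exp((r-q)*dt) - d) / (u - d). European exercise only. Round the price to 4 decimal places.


dt = T/N = 0.187500
u = exp(sigma*sqrt(dt)) = 1.296681; d = 1/u = 0.771200
p = (exp((r-q)*dt) - d) / (u - d) = 0.449737
Discount per step: exp(-r*dt) = 0.992528
Stock lattice S(k, i) with i counting down-moves:
  k=0: S(0,0) = 9.0400
  k=1: S(1,0) = 11.7220; S(1,1) = 6.9716
  k=2: S(2,0) = 15.1997; S(2,1) = 9.0400; S(2,2) = 5.3765
  k=3: S(3,0) = 19.7091; S(3,1) = 11.7220; S(3,2) = 6.9716; S(3,3) = 4.1464
  k=4: S(4,0) = 25.5564; S(4,1) = 15.1997; S(4,2) = 9.0400; S(4,3) = 5.3765; S(4,4) = 3.1977
Terminal payoffs V(N, i) = max(K - S_T, 0):
  V(4,0) = 0.000000; V(4,1) = 0.000000; V(4,2) = 0.000000; V(4,3) = 2.633466; V(4,4) = 4.812310
Backward induction: V(k, i) = exp(-r*dt) * [p * V(k+1, i) + (1-p) * V(k+1, i+1)].
  V(3,0) = exp(-r*dt) * [p*0.000000 + (1-p)*0.000000] = 0.000000
  V(3,1) = exp(-r*dt) * [p*0.000000 + (1-p)*0.000000] = 0.000000
  V(3,2) = exp(-r*dt) * [p*0.000000 + (1-p)*2.633466] = 1.438271
  V(3,3) = exp(-r*dt) * [p*2.633466 + (1-p)*4.812310] = 3.803767
  V(2,0) = exp(-r*dt) * [p*0.000000 + (1-p)*0.000000] = 0.000000
  V(2,1) = exp(-r*dt) * [p*0.000000 + (1-p)*1.438271] = 0.785513
  V(2,2) = exp(-r*dt) * [p*1.438271 + (1-p)*3.803767] = 2.719443
  V(1,0) = exp(-r*dt) * [p*0.000000 + (1-p)*0.785513] = 0.429009
  V(1,1) = exp(-r*dt) * [p*0.785513 + (1-p)*2.719443] = 1.835862
  V(0,0) = exp(-r*dt) * [p*0.429009 + (1-p)*1.835862] = 1.194158

Answer: Price = V(0,0) = 1.1942


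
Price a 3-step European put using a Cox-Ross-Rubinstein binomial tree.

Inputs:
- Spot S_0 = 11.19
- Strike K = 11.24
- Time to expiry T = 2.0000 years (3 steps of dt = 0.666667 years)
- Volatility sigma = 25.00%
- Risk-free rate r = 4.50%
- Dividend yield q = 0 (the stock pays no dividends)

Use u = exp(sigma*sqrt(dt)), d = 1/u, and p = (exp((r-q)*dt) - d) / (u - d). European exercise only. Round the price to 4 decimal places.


Answer: Price = V(0,0) = 1.2026

Derivation:
dt = T/N = 0.666667
u = exp(sigma*sqrt(dt)) = 1.226450; d = 1/u = 0.815361
p = (exp((r-q)*dt) - d) / (u - d) = 0.523228
Discount per step: exp(-r*dt) = 0.970446
Stock lattice S(k, i) with i counting down-moves:
  k=0: S(0,0) = 11.1900
  k=1: S(1,0) = 13.7240; S(1,1) = 9.1239
  k=2: S(2,0) = 16.8318; S(2,1) = 11.1900; S(2,2) = 7.4393
  k=3: S(3,0) = 20.6433; S(3,1) = 13.7240; S(3,2) = 9.1239; S(3,3) = 6.0657
Terminal payoffs V(N, i) = max(K - S_T, 0):
  V(3,0) = 0.000000; V(3,1) = 0.000000; V(3,2) = 2.116109; V(3,3) = 5.174311
Backward induction: V(k, i) = exp(-r*dt) * [p * V(k+1, i) + (1-p) * V(k+1, i+1)].
  V(2,0) = exp(-r*dt) * [p*0.000000 + (1-p)*0.000000] = 0.000000
  V(2,1) = exp(-r*dt) * [p*0.000000 + (1-p)*2.116109] = 0.979084
  V(2,2) = exp(-r*dt) * [p*2.116109 + (1-p)*5.174311] = 3.468541
  V(1,0) = exp(-r*dt) * [p*0.000000 + (1-p)*0.979084] = 0.453004
  V(1,1) = exp(-r*dt) * [p*0.979084 + (1-p)*3.468541] = 2.101973
  V(0,0) = exp(-r*dt) * [p*0.453004 + (1-p)*2.101973] = 1.202563


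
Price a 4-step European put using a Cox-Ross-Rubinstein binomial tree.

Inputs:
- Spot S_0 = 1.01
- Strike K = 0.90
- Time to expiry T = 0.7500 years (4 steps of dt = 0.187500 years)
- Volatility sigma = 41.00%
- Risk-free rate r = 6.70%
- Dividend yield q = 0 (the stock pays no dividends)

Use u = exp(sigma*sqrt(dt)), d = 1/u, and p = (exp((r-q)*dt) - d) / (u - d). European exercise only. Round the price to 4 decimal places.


dt = T/N = 0.187500
u = exp(sigma*sqrt(dt)) = 1.194270; d = 1/u = 0.837332
p = (exp((r-q)*dt) - d) / (u - d) = 0.491150
Discount per step: exp(-r*dt) = 0.987516
Stock lattice S(k, i) with i counting down-moves:
  k=0: S(0,0) = 1.0100
  k=1: S(1,0) = 1.2062; S(1,1) = 0.8457
  k=2: S(2,0) = 1.4405; S(2,1) = 1.0100; S(2,2) = 0.7081
  k=3: S(3,0) = 1.7204; S(3,1) = 1.2062; S(3,2) = 0.8457; S(3,3) = 0.5929
  k=4: S(4,0) = 2.0546; S(4,1) = 1.4405; S(4,2) = 1.0100; S(4,3) = 0.7081; S(4,4) = 0.4965
Terminal payoffs V(N, i) = max(K - S_T, 0):
  V(4,0) = 0.000000; V(4,1) = 0.000000; V(4,2) = 0.000000; V(4,3) = 0.191865; V(4,4) = 0.403509
Backward induction: V(k, i) = exp(-r*dt) * [p * V(k+1, i) + (1-p) * V(k+1, i+1)].
  V(3,0) = exp(-r*dt) * [p*0.000000 + (1-p)*0.000000] = 0.000000
  V(3,1) = exp(-r*dt) * [p*0.000000 + (1-p)*0.000000] = 0.000000
  V(3,2) = exp(-r*dt) * [p*0.000000 + (1-p)*0.191865] = 0.096412
  V(3,3) = exp(-r*dt) * [p*0.191865 + (1-p)*0.403509] = 0.295820
  V(2,0) = exp(-r*dt) * [p*0.000000 + (1-p)*0.000000] = 0.000000
  V(2,1) = exp(-r*dt) * [p*0.000000 + (1-p)*0.096412] = 0.048447
  V(2,2) = exp(-r*dt) * [p*0.096412 + (1-p)*0.295820] = 0.195411
  V(1,0) = exp(-r*dt) * [p*0.000000 + (1-p)*0.048447] = 0.024344
  V(1,1) = exp(-r*dt) * [p*0.048447 + (1-p)*0.195411] = 0.121691
  V(0,0) = exp(-r*dt) * [p*0.024344 + (1-p)*0.121691] = 0.072957

Answer: Price = V(0,0) = 0.0730


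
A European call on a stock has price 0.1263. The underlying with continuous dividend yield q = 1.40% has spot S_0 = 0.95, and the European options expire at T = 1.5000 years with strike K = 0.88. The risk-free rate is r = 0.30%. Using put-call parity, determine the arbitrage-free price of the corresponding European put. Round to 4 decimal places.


Put-call parity: C - P = S_0 * exp(-qT) - K * exp(-rT).
S_0 * exp(-qT) = 0.9500 * 0.97921896 = 0.93025802
K * exp(-rT) = 0.8800 * 0.99551011 = 0.87604890
P = C - S*exp(-qT) + K*exp(-rT)
P = 0.1263 - 0.93025802 + 0.87604890 = 0.0721

Answer: Put price = 0.0721


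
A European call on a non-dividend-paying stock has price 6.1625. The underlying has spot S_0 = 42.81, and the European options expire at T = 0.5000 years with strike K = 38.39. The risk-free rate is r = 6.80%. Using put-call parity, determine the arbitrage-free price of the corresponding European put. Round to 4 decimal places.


Answer: Put price = 0.4592

Derivation:
Put-call parity: C - P = S_0 * exp(-qT) - K * exp(-rT).
S_0 * exp(-qT) = 42.8100 * 1.00000000 = 42.81000000
K * exp(-rT) = 38.3900 * 0.96657150 = 37.10668006
P = C - S*exp(-qT) + K*exp(-rT)
P = 6.1625 - 42.81000000 + 37.10668006 = 0.4592


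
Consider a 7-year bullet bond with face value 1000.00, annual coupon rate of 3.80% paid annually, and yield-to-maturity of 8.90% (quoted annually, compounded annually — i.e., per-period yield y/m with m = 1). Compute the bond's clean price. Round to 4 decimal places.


Answer: Price = 742.4559

Derivation:
Coupon per period c = face * coupon_rate / m = 38.000000
Periods per year m = 1; per-period yield y/m = 0.089000
Number of cashflows N = 7
Cashflows (t years, CF_t, discount factor 1/(1+y/m)^(m*t), PV):
  t = 1.0000: CF_t = 38.000000, DF = 0.918274, PV = 34.894399
  t = 2.0000: CF_t = 38.000000, DF = 0.843226, PV = 32.042607
  t = 3.0000: CF_t = 38.000000, DF = 0.774313, PV = 29.423881
  t = 4.0000: CF_t = 38.000000, DF = 0.711031, PV = 27.019175
  t = 5.0000: CF_t = 38.000000, DF = 0.652921, PV = 24.810996
  t = 6.0000: CF_t = 38.000000, DF = 0.599560, PV = 22.783284
  t = 7.0000: CF_t = 1038.000000, DF = 0.550560, PV = 571.481525
Price P = sum_t PV_t = 742.455866


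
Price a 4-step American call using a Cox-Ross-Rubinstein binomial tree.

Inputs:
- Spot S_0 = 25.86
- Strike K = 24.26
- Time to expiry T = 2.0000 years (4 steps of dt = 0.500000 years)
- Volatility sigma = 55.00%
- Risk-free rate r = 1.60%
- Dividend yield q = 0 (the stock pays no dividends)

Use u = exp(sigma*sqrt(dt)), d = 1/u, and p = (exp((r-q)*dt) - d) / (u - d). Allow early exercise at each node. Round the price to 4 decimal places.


dt = T/N = 0.500000
u = exp(sigma*sqrt(dt)) = 1.475370; d = 1/u = 0.677796
p = (exp((r-q)*dt) - d) / (u - d) = 0.414051
Discount per step: exp(-r*dt) = 0.992032
Stock lattice S(k, i) with i counting down-moves:
  k=0: S(0,0) = 25.8600
  k=1: S(1,0) = 38.1531; S(1,1) = 17.5278
  k=2: S(2,0) = 56.2899; S(2,1) = 25.8600; S(2,2) = 11.8803
  k=3: S(3,0) = 83.0484; S(3,1) = 38.1531; S(3,2) = 17.5278; S(3,3) = 8.0524
  k=4: S(4,0) = 122.5271; S(4,1) = 56.2899; S(4,2) = 25.8600; S(4,3) = 11.8803; S(4,4) = 5.4579
Terminal payoffs V(N, i) = max(S_T - K, 0):
  V(4,0) = 98.267108; V(4,1) = 32.029884; V(4,2) = 1.600000; V(4,3) = 0.000000; V(4,4) = 0.000000
Backward induction: V(k, i) = exp(-r*dt) * [p * V(k+1, i) + (1-p) * V(k+1, i+1)]; then take max(V_cont, immediate exercise) for American.
  V(3,0) = exp(-r*dt) * [p*98.267108 + (1-p)*32.029884] = 58.981705; exercise = 58.788399; V(3,0) = max -> 58.981705
  V(3,1) = exp(-r*dt) * [p*32.029884 + (1-p)*1.600000] = 14.086371; exercise = 13.893065; V(3,1) = max -> 14.086371
  V(3,2) = exp(-r*dt) * [p*1.600000 + (1-p)*0.000000] = 0.657202; exercise = 0.000000; V(3,2) = max -> 0.657202
  V(3,3) = exp(-r*dt) * [p*0.000000 + (1-p)*0.000000] = 0.000000; exercise = 0.000000; V(3,3) = max -> 0.000000
  V(2,0) = exp(-r*dt) * [p*58.981705 + (1-p)*14.086371] = 32.414955; exercise = 32.029884; V(2,0) = max -> 32.414955
  V(2,1) = exp(-r*dt) * [p*14.086371 + (1-p)*0.657202] = 6.168017; exercise = 1.600000; V(2,1) = max -> 6.168017
  V(2,2) = exp(-r*dt) * [p*0.657202 + (1-p)*0.000000] = 0.269947; exercise = 0.000000; V(2,2) = max -> 0.269947
  V(1,0) = exp(-r*dt) * [p*32.414955 + (1-p)*6.168017] = 16.899838; exercise = 13.893065; V(1,0) = max -> 16.899838
  V(1,1) = exp(-r*dt) * [p*6.168017 + (1-p)*0.269947] = 2.690437; exercise = 0.000000; V(1,1) = max -> 2.690437
  V(0,0) = exp(-r*dt) * [p*16.899838 + (1-p)*2.690437] = 8.505532; exercise = 1.600000; V(0,0) = max -> 8.505532

Answer: Price = V(0,0) = 8.5055


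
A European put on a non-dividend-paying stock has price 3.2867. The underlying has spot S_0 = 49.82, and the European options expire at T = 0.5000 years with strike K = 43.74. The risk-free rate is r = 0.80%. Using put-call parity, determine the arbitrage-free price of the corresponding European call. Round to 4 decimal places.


Answer: Call price = 9.5413

Derivation:
Put-call parity: C - P = S_0 * exp(-qT) - K * exp(-rT).
S_0 * exp(-qT) = 49.8200 * 1.00000000 = 49.82000000
K * exp(-rT) = 43.7400 * 0.99600799 = 43.56538945
C = P + S*exp(-qT) - K*exp(-rT)
C = 3.2867 + 49.82000000 - 43.56538945 = 9.5413


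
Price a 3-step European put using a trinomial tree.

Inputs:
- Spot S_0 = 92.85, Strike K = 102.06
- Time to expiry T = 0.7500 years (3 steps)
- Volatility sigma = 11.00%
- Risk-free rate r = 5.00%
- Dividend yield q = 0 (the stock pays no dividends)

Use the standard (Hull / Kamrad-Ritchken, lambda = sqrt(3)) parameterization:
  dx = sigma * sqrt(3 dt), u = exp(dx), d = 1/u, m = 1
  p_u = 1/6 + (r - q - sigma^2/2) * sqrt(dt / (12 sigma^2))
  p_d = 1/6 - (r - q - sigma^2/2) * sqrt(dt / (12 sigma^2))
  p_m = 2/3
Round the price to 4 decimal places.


Answer: Price = V(0,0) = 6.7219

Derivation:
dt = T/N = 0.250000; dx = sigma*sqrt(3*dt) = 0.095263
u = exp(dx) = 1.099948; d = 1/u = 0.909134
p_u = 0.224336, p_m = 0.666667, p_d = 0.108997
Discount per step: exp(-r*dt) = 0.987578
Stock lattice S(k, j) with j the centered position index:
  k=0: S(0,+0) = 92.8500
  k=1: S(1,-1) = 84.4131; S(1,+0) = 92.8500; S(1,+1) = 102.1302
  k=2: S(2,-2) = 76.7428; S(2,-1) = 84.4131; S(2,+0) = 92.8500; S(2,+1) = 102.1302; S(2,+2) = 112.3379
  k=3: S(3,-3) = 69.7695; S(3,-2) = 76.7428; S(3,-1) = 84.4131; S(3,+0) = 92.8500; S(3,+1) = 102.1302; S(3,+2) = 112.3379; S(3,+3) = 123.5658
Terminal payoffs V(N, j) = max(K - S_T, 0):
  V(3,-3) = 32.290503; V(3,-2) = 25.317190; V(3,-1) = 17.646909; V(3,+0) = 9.210000; V(3,+1) = 0.000000; V(3,+2) = 0.000000; V(3,+3) = 0.000000
Backward induction: V(k, j) = exp(-r*dt) * [p_u * V(k+1, j+1) + p_m * V(k+1, j) + p_d * V(k+1, j-1)]
  V(2,-2) = exp(-r*dt) * [p_u*17.646909 + p_m*25.317190 + p_d*32.290503] = 24.053979
  V(2,-1) = exp(-r*dt) * [p_u*9.210000 + p_m*17.646909 + p_d*25.317190] = 16.384158
  V(2,+0) = exp(-r*dt) * [p_u*0.000000 + p_m*9.210000 + p_d*17.646909] = 7.963299
  V(2,+1) = exp(-r*dt) * [p_u*0.000000 + p_m*0.000000 + p_d*9.210000] = 0.991394
  V(2,+2) = exp(-r*dt) * [p_u*0.000000 + p_m*0.000000 + p_d*0.000000] = 0.000000
  V(1,-1) = exp(-r*dt) * [p_u*7.963299 + p_m*16.384158 + p_d*24.053979] = 15.140600
  V(1,+0) = exp(-r*dt) * [p_u*0.991394 + p_m*7.963299 + p_d*16.384158] = 7.226205
  V(1,+1) = exp(-r*dt) * [p_u*0.000000 + p_m*0.991394 + p_d*7.963299] = 1.509915
  V(0,+0) = exp(-r*dt) * [p_u*1.509915 + p_m*7.226205 + p_d*15.140600] = 6.721931


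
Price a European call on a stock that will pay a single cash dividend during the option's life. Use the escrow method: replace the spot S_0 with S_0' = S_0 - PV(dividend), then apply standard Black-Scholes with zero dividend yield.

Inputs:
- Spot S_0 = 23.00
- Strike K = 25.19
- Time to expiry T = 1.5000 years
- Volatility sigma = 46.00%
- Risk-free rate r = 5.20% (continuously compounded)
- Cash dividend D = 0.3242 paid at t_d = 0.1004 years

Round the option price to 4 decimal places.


Answer: Price = 4.7939

Derivation:
PV(D) = D * exp(-r * t_d) = 0.3242 * 0.99479280 = 0.32251183
S_0' = S_0 - PV(D) = 23.0000 - 0.32251183 = 22.67748817
d1 = (ln(S_0'/K) + (r + sigma^2/2)*T) / (sigma*sqrt(T)) = 0.23363452
d2 = d1 - sigma*sqrt(T) = -0.32974812
exp(-rT) = 0.92496443
N(d1) = 0.59236564; N(d2) = 0.37079514
C = S_0' * N(d1) - K * exp(-rT) * N(d2) = 22.67748817 * 0.59236564 - 25.1900 * 0.92496443 * 0.37079514 = 4.7939
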